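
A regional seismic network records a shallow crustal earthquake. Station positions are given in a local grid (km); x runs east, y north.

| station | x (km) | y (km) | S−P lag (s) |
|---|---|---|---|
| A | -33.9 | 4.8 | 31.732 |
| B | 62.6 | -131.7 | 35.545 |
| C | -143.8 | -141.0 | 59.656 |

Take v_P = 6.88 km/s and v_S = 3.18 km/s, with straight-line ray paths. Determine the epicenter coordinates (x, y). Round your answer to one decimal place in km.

144.9 km east, 61.7 km north

Distance from S−P lag: d = Δt · v_P v_S / (v_P − v_S) = Δt · (6.88·3.18)/(6.88−3.18) ≈ 5.9131·Δt.
So d_A = 187.63, d_B = 210.18, d_C = 352.75 km.
Circle about each station: (x + 33.9)² + (y − 4.8)² = 187.63²; (x − 62.6)² + (y + 131.7)² = 210.18²; (x + 143.8)² + (y + 141.0)² = 352.75².
Subtracting the A equation from the B and C equations removes the quadratic terms:
193.0 x − 273.0 y = 11120.78
-219.8 x − 291.6 y = -49840.36
Solving the 2×2 system: x ≈ 144.9, y ≈ 61.7 km.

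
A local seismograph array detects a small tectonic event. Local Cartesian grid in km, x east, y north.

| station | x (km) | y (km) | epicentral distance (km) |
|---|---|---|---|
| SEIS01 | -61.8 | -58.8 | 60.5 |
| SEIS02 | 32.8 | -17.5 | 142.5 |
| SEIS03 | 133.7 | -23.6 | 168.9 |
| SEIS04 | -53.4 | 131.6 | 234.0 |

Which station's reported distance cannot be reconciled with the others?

SEIS02

Solve using three stations at a time. Using SEIS01, SEIS03, SEIS04 (subtract circle equations pairwise → linear system) gives (x, y) ≈ (-17.1, -99.6).
Distances from that point to each station vs reported:
  SEIS01: calculated 60.5 vs reported 60.5 → residual 0.0 km
  SEIS02: calculated 96.1 vs reported 142.5 → residual 46.4 km
  SEIS03: calculated 168.9 vs reported 168.9 → residual 0.0 km
  SEIS04: calculated 234.0 vs reported 234.0 → residual 0.0 km
SEIS01, SEIS03, SEIS04 are mutually consistent (residuals ≈ 0); SEIS02 is off by 46.4 km.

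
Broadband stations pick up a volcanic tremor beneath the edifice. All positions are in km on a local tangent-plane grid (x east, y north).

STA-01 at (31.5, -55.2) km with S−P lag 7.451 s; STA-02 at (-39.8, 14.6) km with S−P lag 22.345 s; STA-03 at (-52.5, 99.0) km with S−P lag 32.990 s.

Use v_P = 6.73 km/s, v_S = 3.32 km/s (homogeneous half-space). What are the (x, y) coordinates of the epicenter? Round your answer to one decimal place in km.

x ≈ 76.3 km, y ≈ -74.6 km

Distance from S−P lag: d = Δt · v_P v_S / (v_P − v_S) = Δt · (6.73·3.32)/(6.73−3.32) ≈ 6.5524·Δt.
So d_STA-01 = 48.82, d_STA-02 = 146.41, d_STA-03 = 216.16 km.
Circle about each station: (x − 31.5)² + (y + 55.2)² = 48.82²; (x + 39.8)² + (y − 14.6)² = 146.41²; (x + 52.5)² + (y − 99.0)² = 216.16².
Subtracting the STA-01 equation from the STA-02 and STA-03 equations removes the quadratic terms:
-142.6 x + 139.6 y = -21294.59
-168.0 x + 308.4 y = -35823.79
Solving the 2×2 system: x ≈ 76.3, y ≈ -74.6 km.
Check against STA-01 (with the unrounded x, y): √((x − 31.5)²+(y + 55.2)²) = 48.82 ≈ 48.82 km. ✓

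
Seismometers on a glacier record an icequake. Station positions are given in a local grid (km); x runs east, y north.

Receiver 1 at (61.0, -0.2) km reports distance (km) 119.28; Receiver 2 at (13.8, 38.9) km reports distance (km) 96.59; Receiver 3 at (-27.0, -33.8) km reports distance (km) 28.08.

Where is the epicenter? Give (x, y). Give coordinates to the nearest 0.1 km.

x ≈ -54.7 km, y ≈ -29.2 km

Circle about each station: (x − 61.0)² + (y + 0.2)² = 119.28²; (x − 13.8)² + (y − 38.9)² = 96.59²; (x + 27.0)² + (y + 33.8)² = 28.08².
Subtracting pairs of circle equations eliminates x²+y² and gives linear equations (the radical axes):
-94.4 x + 78.2 y = 2880.70
-176.0 x − 67.2 y = 11589.63
Solving the 2×2 system: x ≈ -54.7, y ≈ -29.2 km.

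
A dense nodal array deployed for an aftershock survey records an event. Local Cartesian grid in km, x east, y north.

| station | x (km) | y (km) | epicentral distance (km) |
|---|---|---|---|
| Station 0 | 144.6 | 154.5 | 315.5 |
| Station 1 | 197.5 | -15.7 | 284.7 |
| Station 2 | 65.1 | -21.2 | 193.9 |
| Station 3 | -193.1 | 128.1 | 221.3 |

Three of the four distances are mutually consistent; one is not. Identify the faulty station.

Station 2

Solve using three stations at a time. Using Station 0, Station 1, Station 3 (subtract circle equations pairwise → linear system) gives (x, y) ≈ (-83.1, -63.9).
Distances from that point to each station vs reported:
  Station 0: calculated 315.5 vs reported 315.5 → residual 0.0 km
  Station 1: calculated 284.7 vs reported 284.7 → residual 0.0 km
  Station 2: calculated 154.2 vs reported 193.9 → residual 39.7 km
  Station 3: calculated 221.3 vs reported 221.3 → residual 0.0 km
Station 0, Station 1, Station 3 are mutually consistent (residuals ≈ 0); Station 2 is off by 39.7 km.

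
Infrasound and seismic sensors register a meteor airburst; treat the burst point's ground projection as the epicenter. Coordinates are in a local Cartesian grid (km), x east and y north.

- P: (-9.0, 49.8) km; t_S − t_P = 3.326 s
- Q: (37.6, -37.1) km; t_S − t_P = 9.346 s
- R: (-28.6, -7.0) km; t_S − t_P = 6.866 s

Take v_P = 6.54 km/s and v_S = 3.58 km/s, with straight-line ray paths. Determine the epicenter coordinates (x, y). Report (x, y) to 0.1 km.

(9.8, 31.4)

Distance from S−P lag: d = Δt · v_P v_S / (v_P − v_S) = Δt · (6.54·3.58)/(6.54−3.58) ≈ 7.9099·Δt.
So d_P = 26.31, d_Q = 73.93, d_R = 54.31 km.
Circle about each station: (x + 9.0)² + (y − 49.8)² = 26.31²; (x − 37.6)² + (y + 37.1)² = 73.93²; (x + 28.6)² + (y + 7.0)² = 54.31².
Subtracting pairs of circle equations eliminates x²+y² and gives linear equations (the radical axes):
93.2 x − 173.8 y = -4544.30
-39.2 x − 113.6 y = -3951.44
Solving the 2×2 system: x ≈ 9.8, y ≈ 31.4 km.
Check against P (with the unrounded x, y): √((x + 9.0)²+(y − 49.8)²) = 26.30 ≈ 26.31 km. ✓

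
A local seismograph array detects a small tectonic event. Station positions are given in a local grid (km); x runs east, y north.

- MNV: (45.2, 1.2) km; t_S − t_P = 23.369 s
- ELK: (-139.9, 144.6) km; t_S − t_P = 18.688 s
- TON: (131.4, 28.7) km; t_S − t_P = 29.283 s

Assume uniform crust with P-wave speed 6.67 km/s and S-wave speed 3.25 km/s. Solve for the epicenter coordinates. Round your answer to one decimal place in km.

Distance from S−P lag: d = Δt · v_P v_S / (v_P − v_S) = Δt · (6.67·3.25)/(6.67−3.25) ≈ 6.3385·Δt.
So d_MNV = 148.12, d_ELK = 118.45, d_TON = 185.61 km.
Circle about each station: (x − 45.2)² + (y − 1.2)² = 148.12²; (x + 139.9)² + (y − 144.6)² = 118.45²; (x − 131.4)² + (y − 28.7)² = 185.61².
Subtracting pairs of circle equations eliminates x²+y² and gives linear equations (the radical axes):
-370.2 x + 286.8 y = 46345.82
172.4 x + 55.0 y = 3533.63
Solving the 2×2 system: x ≈ -22.0, y ≈ 133.2 km.

(-22.0, 133.2)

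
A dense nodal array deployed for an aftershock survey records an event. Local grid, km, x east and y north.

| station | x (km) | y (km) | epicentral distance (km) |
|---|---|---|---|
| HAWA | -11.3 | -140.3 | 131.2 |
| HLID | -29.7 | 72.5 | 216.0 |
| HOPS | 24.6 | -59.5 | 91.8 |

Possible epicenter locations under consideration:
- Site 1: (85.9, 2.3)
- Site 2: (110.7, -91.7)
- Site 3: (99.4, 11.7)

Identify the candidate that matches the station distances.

Site 2

For each candidate, compare |candidate − station| to the reported distance:
Site 1: residuals HAWA 41.4, HLID 80.8, HOPS 4.8 → max 80.8 km
Site 2: residuals HAWA 0.1, HLID 0.0, HOPS 0.1 → max 0.1 km
Site 3: residuals HAWA 56.8, HLID 73.3, HOPS 11.5 → max 73.3 km
Only Site 2 has all residuals ≈ 0.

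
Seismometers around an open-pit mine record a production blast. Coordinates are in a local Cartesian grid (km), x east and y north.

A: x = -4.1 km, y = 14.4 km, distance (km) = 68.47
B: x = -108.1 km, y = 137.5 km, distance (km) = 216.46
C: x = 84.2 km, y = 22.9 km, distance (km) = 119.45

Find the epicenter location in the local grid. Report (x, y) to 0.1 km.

Circle about each station: (x + 4.1)² + (y − 14.4)² = 68.47²; (x + 108.1)² + (y − 137.5)² = 216.46²; (x − 84.2)² + (y − 22.9)² = 119.45².
Subtracting pairs of circle equations eliminates x²+y² and gives linear equations (the radical axes):
-208.0 x + 246.2 y = -11799.10
176.6 x + 17.0 y = -2190.28
Solving the 2×2 system: x ≈ -7.2, y ≈ -54.0 km.

(-7.2, -54.0)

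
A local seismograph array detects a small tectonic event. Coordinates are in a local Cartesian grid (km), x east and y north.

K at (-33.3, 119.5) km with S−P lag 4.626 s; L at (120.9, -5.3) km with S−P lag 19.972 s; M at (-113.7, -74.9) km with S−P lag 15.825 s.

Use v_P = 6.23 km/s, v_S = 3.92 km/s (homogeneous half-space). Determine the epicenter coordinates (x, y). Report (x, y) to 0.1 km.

Distance from S−P lag: d = Δt · v_P v_S / (v_P − v_S) = Δt · (6.23·3.92)/(6.23−3.92) ≈ 10.5721·Δt.
So d_K = 48.91, d_L = 211.15, d_M = 167.30 km.
Circle about each station: (x + 33.3)² + (y − 119.5)² = 48.91²; (x − 120.9)² + (y + 5.3)² = 211.15²; (x + 113.7)² + (y + 74.9)² = 167.30².
Subtracting the K equation from the L and M equations removes the quadratic terms:
308.4 x − 249.6 y = -42936.37
-160.8 x − 388.8 y = -22448.54
Solving the 2×2 system: x ≈ -69.3, y ≈ 86.4 km.
Check against K (with the unrounded x, y): √((x + 33.3)²+(y − 119.5)²) = 48.90 ≈ 48.91 km. ✓

(-69.3, 86.4)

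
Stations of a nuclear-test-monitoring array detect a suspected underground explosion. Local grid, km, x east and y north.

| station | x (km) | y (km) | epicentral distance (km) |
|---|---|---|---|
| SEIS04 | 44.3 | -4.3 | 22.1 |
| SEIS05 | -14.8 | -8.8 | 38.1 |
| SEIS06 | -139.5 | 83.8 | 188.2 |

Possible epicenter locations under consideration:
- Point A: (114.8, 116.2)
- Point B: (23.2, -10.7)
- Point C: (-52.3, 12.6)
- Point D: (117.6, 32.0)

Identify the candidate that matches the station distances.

For each candidate, compare |candidate − station| to the reported distance:
Point A: residuals SEIS04 117.5, SEIS05 142.0, SEIS06 68.2 → max 142.0 km
Point B: residuals SEIS04 0.1, SEIS05 0.1, SEIS06 0.0 → max 0.1 km
Point C: residuals SEIS04 76.0, SEIS05 5.1, SEIS06 75.6 → max 76.0 km
Point D: residuals SEIS04 59.7, SEIS05 100.4, SEIS06 74.1 → max 100.4 km
Only Point B has all residuals ≈ 0.

Point B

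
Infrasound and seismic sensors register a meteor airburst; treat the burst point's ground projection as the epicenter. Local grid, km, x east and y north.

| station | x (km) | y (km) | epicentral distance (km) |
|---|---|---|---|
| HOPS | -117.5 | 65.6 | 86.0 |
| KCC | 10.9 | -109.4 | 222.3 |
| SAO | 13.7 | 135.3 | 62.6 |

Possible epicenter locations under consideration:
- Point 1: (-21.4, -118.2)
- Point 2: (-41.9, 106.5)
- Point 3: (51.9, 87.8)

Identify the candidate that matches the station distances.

For each candidate, compare |candidate − station| to the reported distance:
Point 1: residuals HOPS 121.4, KCC 188.8, SAO 193.3 → max 193.3 km
Point 2: residuals HOPS 0.0, KCC 0.0, SAO 0.0 → max 0.0 km
Point 3: residuals HOPS 84.8, KCC 20.9, SAO 1.6 → max 84.8 km
Only Point 2 has all residuals ≈ 0.

Point 2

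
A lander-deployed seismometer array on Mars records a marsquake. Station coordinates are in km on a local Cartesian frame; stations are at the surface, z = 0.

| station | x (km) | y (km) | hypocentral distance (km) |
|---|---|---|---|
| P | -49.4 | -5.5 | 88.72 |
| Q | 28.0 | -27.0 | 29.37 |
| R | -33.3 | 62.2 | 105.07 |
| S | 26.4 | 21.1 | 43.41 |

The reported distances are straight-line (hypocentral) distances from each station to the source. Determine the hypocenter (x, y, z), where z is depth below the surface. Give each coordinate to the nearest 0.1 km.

Each station gives a sphere (x−x_i)² + (y−y_i)² + z² = d_i² (stations at z=0).
Subtracting the P sphere from Q and R: z² cancels, leaving linear equations in x and y:
154.8 x − 43.0 y = 6051.03
32.2 x + 135.4 y = -661.35
Solving: x ≈ 35.394, y ≈ -13.302 km (keep extra digits for the depth step; rounded: 35.4, -13.3).
Then from the P sphere: z² = 88.72² − (x + 49.4)² − (y + 5.5)² with x = 35.394, y = -13.302, so z ≈ 24.907 ≈ 24.9 km.

(35.4, -13.3, 24.9)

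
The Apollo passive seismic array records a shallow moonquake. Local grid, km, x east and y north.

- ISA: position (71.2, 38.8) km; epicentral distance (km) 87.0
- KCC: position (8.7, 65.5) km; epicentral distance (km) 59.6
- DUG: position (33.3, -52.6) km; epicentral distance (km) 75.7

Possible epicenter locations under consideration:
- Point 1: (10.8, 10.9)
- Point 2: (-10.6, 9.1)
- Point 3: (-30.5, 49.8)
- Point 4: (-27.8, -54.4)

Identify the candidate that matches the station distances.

Point 2

For each candidate, compare |candidate − station| to the reported distance:
Point 1: residuals ISA 20.5, KCC 5.0, DUG 8.3 → max 20.5 km
Point 2: residuals ISA 0.0, KCC 0.0, DUG 0.0 → max 0.0 km
Point 3: residuals ISA 15.3, KCC 17.4, DUG 44.9 → max 44.9 km
Point 4: residuals ISA 49.0, KCC 65.7, DUG 14.6 → max 65.7 km
Only Point 2 has all residuals ≈ 0.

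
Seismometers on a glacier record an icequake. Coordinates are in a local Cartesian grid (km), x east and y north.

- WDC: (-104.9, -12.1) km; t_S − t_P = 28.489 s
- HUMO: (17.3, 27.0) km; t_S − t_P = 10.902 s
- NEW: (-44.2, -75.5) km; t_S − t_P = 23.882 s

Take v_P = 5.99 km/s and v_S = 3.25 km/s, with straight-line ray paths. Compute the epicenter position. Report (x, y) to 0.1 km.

Distance from S−P lag: d = Δt · v_P v_S / (v_P − v_S) = Δt · (5.99·3.25)/(5.99−3.25) ≈ 7.1049·Δt.
So d_WDC = 202.41, d_HUMO = 77.46, d_NEW = 169.68 km.
Circle about each station: (x + 104.9)² + (y + 12.1)² = 202.41²; (x − 17.3)² + (y − 27.0)² = 77.46²; (x + 44.2)² + (y + 75.5)² = 169.68².
Subtracting the WDC equation from the HUMO and NEW equations removes the quadratic terms:
244.4 x + 78.2 y = 24847.63
121.4 x − 126.8 y = 8681.98
Solving the 2×2 system: x ≈ 94.6, y ≈ 22.1 km.

94.6 km east, 22.1 km north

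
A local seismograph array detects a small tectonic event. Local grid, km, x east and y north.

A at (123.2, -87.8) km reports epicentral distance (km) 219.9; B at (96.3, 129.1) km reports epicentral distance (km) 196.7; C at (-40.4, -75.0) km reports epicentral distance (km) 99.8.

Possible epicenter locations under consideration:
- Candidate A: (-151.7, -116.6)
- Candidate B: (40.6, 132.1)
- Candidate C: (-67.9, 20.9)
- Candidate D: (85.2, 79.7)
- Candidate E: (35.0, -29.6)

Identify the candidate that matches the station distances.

For each candidate, compare |candidate − station| to the reported distance:
Candidate A: residuals A 56.5, B 152.4, C 19.0 → max 152.4 km
Candidate B: residuals A 15.0, B 140.9, C 122.6 → max 140.9 km
Candidate C: residuals A 0.0, B 0.1, C 0.0 → max 0.1 km
Candidate D: residuals A 48.1, B 146.1, C 99.5 → max 146.1 km
Candidate E: residuals A 114.2, B 26.6, C 11.8 → max 114.2 km
Only Candidate C has all residuals ≈ 0.

Candidate C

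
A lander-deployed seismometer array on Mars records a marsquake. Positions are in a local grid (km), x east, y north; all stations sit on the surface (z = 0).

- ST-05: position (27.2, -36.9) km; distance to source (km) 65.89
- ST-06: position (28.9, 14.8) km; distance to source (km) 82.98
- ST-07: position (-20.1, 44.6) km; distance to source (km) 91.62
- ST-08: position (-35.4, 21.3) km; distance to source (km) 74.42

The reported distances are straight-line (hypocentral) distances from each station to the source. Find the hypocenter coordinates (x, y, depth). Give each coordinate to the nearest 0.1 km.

Each station gives a sphere (x−x_i)² + (y−y_i)² + z² = d_i² (stations at z=0).
Subtracting the ST-05 sphere from ST-06 and ST-07: z² cancels, leaving linear equations in x and y:
3.4 x + 103.4 y = -3591.39
-94.6 x + 163.0 y = -3761.01
Solving: x ≈ -19.012, y ≈ -34.108 km (keep extra digits for the depth step; rounded: -19.0, -34.1).
Then from the ST-05 sphere: z² = 65.89² − (x − 27.2)² − (y + 36.9)² with x = -19.012, y = -34.108, so z ≈ 46.884 ≈ 46.9 km.
Check against ST-08 (with the unrounded solution): distance 74.41 ≈ 74.42 km. ✓

(-19.0, -34.1, 46.9)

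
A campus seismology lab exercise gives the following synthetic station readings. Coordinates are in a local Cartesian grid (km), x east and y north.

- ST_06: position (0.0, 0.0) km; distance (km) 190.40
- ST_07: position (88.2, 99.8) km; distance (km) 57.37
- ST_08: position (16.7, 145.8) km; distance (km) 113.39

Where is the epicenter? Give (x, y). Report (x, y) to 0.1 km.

(129.9, 139.2)

Circle about each station: x² + y² = 190.40²; (x − 88.2)² + (y − 99.8)² = 57.37²; (x − 16.7)² + (y − 145.8)² = 113.39².
Subtracting pairs of circle equations eliminates x²+y² and gives linear equations (the radical axes):
176.4 x + 199.6 y = 50700.12
33.4 x + 291.6 y = 44931.40
Solving the 2×2 system: x ≈ 129.9, y ≈ 139.2 km.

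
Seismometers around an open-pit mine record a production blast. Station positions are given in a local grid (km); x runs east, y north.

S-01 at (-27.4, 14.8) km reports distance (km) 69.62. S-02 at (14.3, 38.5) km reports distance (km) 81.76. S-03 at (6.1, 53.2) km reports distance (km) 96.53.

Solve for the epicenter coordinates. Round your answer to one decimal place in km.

Circle about each station: (x + 27.4)² + (y − 14.8)² = 69.62²; (x − 14.3)² + (y − 38.5)² = 81.76²; (x − 6.1)² + (y − 53.2)² = 96.53².
Subtracting pairs of circle equations eliminates x²+y² and gives linear equations (the radical axes):
83.4 x + 47.4 y = -1120.81
67.0 x + 76.8 y = -2573.45
Solving the 2×2 system: x ≈ 11.1, y ≈ -43.2 km.
Check against S-01 (with the unrounded x, y): √((x + 27.4)²+(y − 14.8)²) = 69.63 ≈ 69.62 km. ✓

x ≈ 11.1 km, y ≈ -43.2 km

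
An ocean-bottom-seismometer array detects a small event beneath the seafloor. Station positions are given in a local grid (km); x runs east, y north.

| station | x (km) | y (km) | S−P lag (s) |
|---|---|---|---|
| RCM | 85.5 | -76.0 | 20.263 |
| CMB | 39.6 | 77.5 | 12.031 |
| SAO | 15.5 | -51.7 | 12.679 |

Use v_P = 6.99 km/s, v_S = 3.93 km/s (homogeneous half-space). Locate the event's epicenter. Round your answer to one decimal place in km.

(-59.3, 34.1)

Distance from S−P lag: d = Δt · v_P v_S / (v_P − v_S) = Δt · (6.99·3.93)/(6.99−3.93) ≈ 8.9774·Δt.
So d_RCM = 181.91, d_CMB = 108.01, d_SAO = 113.82 km.
Circle about each station: (x − 85.5)² + (y + 76.0)² = 181.91²; (x − 39.6)² + (y − 77.5)² = 108.01²; (x − 15.5)² + (y + 51.7)² = 113.82².
Subtracting pairs of circle equations eliminates x²+y² and gives linear equations (the radical axes):
-91.8 x + 307.0 y = 15913.25
-140.0 x + 48.6 y = 9963.15
Solving the 2×2 system: x ≈ -59.3, y ≈ 34.1 km.
Check against RCM (with the unrounded x, y): √((x − 85.5)²+(y + 76.0)²) = 181.92 ≈ 181.91 km. ✓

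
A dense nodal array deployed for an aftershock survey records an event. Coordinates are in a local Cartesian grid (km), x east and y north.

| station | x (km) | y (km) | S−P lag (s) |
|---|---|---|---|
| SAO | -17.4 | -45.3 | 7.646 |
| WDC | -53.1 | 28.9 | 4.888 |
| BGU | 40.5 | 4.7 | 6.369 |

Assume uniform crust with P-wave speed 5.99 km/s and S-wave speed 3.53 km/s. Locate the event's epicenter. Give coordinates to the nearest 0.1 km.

-12.0 km east, 20.2 km north

Distance from S−P lag: d = Δt · v_P v_S / (v_P − v_S) = Δt · (5.99·3.53)/(5.99−3.53) ≈ 8.5954·Δt.
So d_SAO = 65.72, d_WDC = 42.01, d_BGU = 54.74 km.
Circle about each station: (x + 17.4)² + (y + 45.3)² = 65.72²; (x + 53.1)² + (y − 28.9)² = 42.01²; (x − 40.5)² + (y − 4.7)² = 54.74².
Subtracting the SAO equation from the WDC and BGU equations removes the quadratic terms:
-71.4 x + 148.4 y = 3854.25
115.8 x + 100.0 y = 630.14
Solving the 2×2 system: x ≈ -12.0, y ≈ 20.2 km.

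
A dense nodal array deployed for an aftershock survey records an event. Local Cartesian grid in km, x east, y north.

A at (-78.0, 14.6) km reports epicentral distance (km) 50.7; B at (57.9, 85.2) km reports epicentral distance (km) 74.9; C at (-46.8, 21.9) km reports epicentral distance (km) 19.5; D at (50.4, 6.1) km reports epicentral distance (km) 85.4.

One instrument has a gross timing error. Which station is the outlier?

B

Solve using three stations at a time. Using A, C, D (subtract circle equations pairwise → linear system) gives (x, y) ≈ (-30.7, 32.8).
Distances from that point to each station vs reported:
  A: calculated 50.7 vs reported 50.7 → residual 0.0 km
  B: calculated 102.9 vs reported 74.9 → residual 28.0 km
  C: calculated 19.4 vs reported 19.5 → residual 0.1 km
  D: calculated 85.4 vs reported 85.4 → residual 0.0 km
A, C, D are mutually consistent (residuals ≈ 0); B is off by 28.0 km.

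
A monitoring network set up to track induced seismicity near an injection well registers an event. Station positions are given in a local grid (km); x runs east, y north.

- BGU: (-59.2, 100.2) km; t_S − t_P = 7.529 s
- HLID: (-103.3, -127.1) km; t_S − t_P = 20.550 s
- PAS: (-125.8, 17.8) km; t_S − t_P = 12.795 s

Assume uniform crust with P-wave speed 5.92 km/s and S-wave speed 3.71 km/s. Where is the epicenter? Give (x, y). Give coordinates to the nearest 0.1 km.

(-3.0, 50.8)

Distance from S−P lag: d = Δt · v_P v_S / (v_P − v_S) = Δt · (5.92·3.71)/(5.92−3.71) ≈ 9.9381·Δt.
So d_BGU = 74.82, d_HLID = 204.23, d_PAS = 127.16 km.
Circle about each station: (x + 59.2)² + (y − 100.2)² = 74.82²; (x + 103.3)² + (y + 127.1)² = 204.23²; (x + 125.8)² + (y − 17.8)² = 127.16².
Subtracting pairs of circle equations eliminates x²+y² and gives linear equations (the radical axes):
-88.2 x − 454.6 y = -22831.24
-133.2 x − 164.8 y = -7973.83
Solving the 2×2 system: x ≈ -3.0, y ≈ 50.8 km.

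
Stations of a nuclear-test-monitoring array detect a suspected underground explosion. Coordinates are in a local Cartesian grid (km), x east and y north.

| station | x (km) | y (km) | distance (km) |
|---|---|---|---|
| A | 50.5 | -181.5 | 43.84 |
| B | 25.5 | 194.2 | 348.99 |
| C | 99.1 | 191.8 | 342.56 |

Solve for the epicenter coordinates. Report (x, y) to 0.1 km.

Circle about each station: (x − 50.5)² + (y + 181.5)² = 43.84²; (x − 25.5)² + (y − 194.2)² = 348.99²; (x − 99.1)² + (y − 191.8)² = 342.56².
Subtracting the A equation from the B and C equations removes the quadratic terms:
-50.0 x + 751.4 y = -117000.68
97.2 x + 746.6 y = -104309.86
Solving the 2×2 system: x ≈ 81.3, y ≈ -150.3 km.

x ≈ 81.3 km, y ≈ -150.3 km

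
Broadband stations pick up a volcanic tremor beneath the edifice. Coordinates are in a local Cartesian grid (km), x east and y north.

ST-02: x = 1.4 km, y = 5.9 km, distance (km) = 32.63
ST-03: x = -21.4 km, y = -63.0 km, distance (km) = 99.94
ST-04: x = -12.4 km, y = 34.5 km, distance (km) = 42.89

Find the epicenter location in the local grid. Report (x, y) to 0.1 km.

Circle about each station: (x − 1.4)² + (y − 5.9)² = 32.63²; (x + 21.4)² + (y + 63.0)² = 99.94²; (x + 12.4)² + (y − 34.5)² = 42.89².
Subtracting the ST-02 equation from the ST-03 and ST-04 equations removes the quadratic terms:
-45.6 x − 137.8 y = -4533.10
-27.6 x + 57.2 y = 532.40
Solving the 2×2 system: x ≈ 29.0, y ≈ 23.3 km.

29.0 km east, 23.3 km north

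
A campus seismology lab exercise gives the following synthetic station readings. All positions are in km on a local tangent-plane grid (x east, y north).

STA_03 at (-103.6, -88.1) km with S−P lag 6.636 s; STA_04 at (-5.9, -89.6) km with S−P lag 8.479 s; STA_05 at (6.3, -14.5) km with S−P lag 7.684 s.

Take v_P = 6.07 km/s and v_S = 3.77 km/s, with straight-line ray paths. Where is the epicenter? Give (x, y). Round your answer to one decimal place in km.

Distance from S−P lag: d = Δt · v_P v_S / (v_P − v_S) = Δt · (6.07·3.77)/(6.07−3.77) ≈ 9.9495·Δt.
So d_STA_03 = 66.03, d_STA_04 = 84.36, d_STA_05 = 76.45 km.
Circle about each station: (x + 103.6)² + (y + 88.1)² = 66.03²; (x + 5.9)² + (y + 89.6)² = 84.36²; (x − 6.3)² + (y + 14.5)² = 76.45².
Subtracting the STA_03 equation from the STA_04 and STA_05 equations removes the quadratic terms:
195.4 x − 3.0 y = -13188.25
219.8 x + 147.2 y = -19729.27
Solving the 2×2 system: x ≈ -68.0, y ≈ -32.5 km.

x ≈ -68.0 km, y ≈ -32.5 km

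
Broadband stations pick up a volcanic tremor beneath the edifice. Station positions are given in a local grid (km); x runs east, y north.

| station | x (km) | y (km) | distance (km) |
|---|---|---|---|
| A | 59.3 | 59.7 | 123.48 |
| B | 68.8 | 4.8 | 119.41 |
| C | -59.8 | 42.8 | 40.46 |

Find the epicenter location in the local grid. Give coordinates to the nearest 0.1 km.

Circle about each station: (x − 59.3)² + (y − 59.7)² = 123.48²; (x − 68.8)² + (y − 4.8)² = 119.41²; (x + 59.8)² + (y − 42.8)² = 40.46².
Subtracting pairs of circle equations eliminates x²+y² and gives linear equations (the radical axes):
19.0 x − 109.8 y = -1335.54
-238.2 x − 33.8 y = 11937.60
Solving the 2×2 system: x ≈ -50.6, y ≈ 3.4 km.
Check against A (with the unrounded x, y): √((x − 59.3)²+(y − 59.7)²) = 123.48 ≈ 123.48 km. ✓

-50.6 km east, 3.4 km north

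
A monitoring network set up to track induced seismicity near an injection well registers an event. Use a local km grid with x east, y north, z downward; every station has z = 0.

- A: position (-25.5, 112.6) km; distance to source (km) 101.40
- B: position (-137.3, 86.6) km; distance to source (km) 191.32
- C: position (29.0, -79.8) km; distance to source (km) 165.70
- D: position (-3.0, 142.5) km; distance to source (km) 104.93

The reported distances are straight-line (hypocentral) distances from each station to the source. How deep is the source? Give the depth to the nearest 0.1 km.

Each station gives a sphere (x−x_i)² + (y−y_i)² + z² = d_i² (stations at z=0).
Subtracting the A sphere from B and C: z² cancels, leaving linear equations in x and y:
-223.6 x − 52.0 y = -13299.54
109.0 x − 384.8 y = -23294.50
Solving: x ≈ 42.595, y ≈ 72.602 km (keep extra digits for the depth step; rounded: 42.6, 72.6).
Then from the A sphere: z² = 101.40² − (x + 25.5)² − (y − 112.6)² with x = 42.595, y = 72.602, so z ≈ 63.602 ≈ 63.6 km.

z ≈ 63.6 km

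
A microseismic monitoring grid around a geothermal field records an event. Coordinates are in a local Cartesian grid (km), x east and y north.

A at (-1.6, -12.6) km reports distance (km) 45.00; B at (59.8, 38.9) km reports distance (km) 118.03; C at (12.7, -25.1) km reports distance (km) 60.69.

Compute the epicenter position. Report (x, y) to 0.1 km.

-46.6 km east, -12.2 km north

Circle about each station: (x + 1.6)² + (y + 12.6)² = 45.00²; (x − 59.8)² + (y − 38.9)² = 118.03²; (x − 12.7)² + (y + 25.1)² = 60.69².
Subtracting pairs of circle equations eliminates x²+y² and gives linear equations (the radical axes):
122.8 x + 103.0 y = -6978.15
28.6 x − 25.0 y = -1028.30
Solving the 2×2 system: x ≈ -46.6, y ≈ -12.2 km.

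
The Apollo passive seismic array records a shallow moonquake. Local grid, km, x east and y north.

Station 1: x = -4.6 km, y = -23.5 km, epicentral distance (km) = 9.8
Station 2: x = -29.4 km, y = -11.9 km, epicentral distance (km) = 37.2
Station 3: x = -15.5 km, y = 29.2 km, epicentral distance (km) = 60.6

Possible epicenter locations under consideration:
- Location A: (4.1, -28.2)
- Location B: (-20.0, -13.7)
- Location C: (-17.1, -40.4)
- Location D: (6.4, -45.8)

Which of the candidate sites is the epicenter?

Location A

For each candidate, compare |candidate − station| to the reported distance:
Location A: residuals Station 1 0.1, Station 2 0.1, Station 3 0.1 → max 0.1 km
Location B: residuals Station 1 8.5, Station 2 27.6, Station 3 17.5 → max 27.6 km
Location C: residuals Station 1 11.2, Station 2 6.2, Station 3 9.0 → max 11.2 km
Location D: residuals Station 1 15.1, Station 2 12.1, Station 3 17.5 → max 17.5 km
Only Location A has all residuals ≈ 0.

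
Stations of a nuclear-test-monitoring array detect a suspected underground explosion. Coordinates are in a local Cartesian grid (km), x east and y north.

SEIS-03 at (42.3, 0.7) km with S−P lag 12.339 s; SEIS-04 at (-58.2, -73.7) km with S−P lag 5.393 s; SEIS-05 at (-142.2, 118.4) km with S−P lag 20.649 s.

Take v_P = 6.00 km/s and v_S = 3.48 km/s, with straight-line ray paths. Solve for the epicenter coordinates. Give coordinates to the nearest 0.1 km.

x ≈ -55.5 km, y ≈ -29.1 km

Distance from S−P lag: d = Δt · v_P v_S / (v_P − v_S) = Δt · (6.00·3.48)/(6.00−3.48) ≈ 8.2857·Δt.
So d_SEIS-03 = 102.24, d_SEIS-04 = 44.68, d_SEIS-05 = 171.09 km.
Circle about each station: (x − 42.3)² + (y − 0.7)² = 102.24²; (x + 58.2)² + (y + 73.7)² = 44.68²; (x + 142.2)² + (y − 118.4)² = 171.09².
Subtracting the SEIS-03 equation from the SEIS-04 and SEIS-05 equations removes the quadratic terms:
-201.0 x − 148.8 y = 15485.87
-369.0 x + 235.4 y = 13630.85
Solving the 2×2 system: x ≈ -55.5, y ≈ -29.1 km.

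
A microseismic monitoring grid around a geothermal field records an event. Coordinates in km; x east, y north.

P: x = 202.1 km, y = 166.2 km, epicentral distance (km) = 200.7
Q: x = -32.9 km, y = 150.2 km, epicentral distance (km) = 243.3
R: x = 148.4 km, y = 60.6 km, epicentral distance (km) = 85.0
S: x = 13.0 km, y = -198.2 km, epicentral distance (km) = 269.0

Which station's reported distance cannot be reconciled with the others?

S

Solve using three stations at a time. Using P, Q, R (subtract circle equations pairwise → linear system) gives (x, y) ≈ (137.2, -23.8).
Distances from that point to each station vs reported:
  P: calculated 200.7 vs reported 200.7 → residual 0.0 km
  Q: calculated 243.3 vs reported 243.3 → residual 0.0 km
  R: calculated 85.1 vs reported 85.0 → residual 0.1 km
  S: calculated 214.1 vs reported 269.0 → residual 54.9 km
P, Q, R are mutually consistent (residuals ≈ 0); S is off by 54.9 km.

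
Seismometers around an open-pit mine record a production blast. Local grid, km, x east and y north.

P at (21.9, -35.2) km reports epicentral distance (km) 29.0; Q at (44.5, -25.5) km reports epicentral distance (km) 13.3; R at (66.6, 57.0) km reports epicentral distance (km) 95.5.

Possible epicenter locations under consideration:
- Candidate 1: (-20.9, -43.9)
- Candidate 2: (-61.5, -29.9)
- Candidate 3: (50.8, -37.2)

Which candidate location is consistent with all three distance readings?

For each candidate, compare |candidate − station| to the reported distance:
Candidate 1: residuals P 14.7, Q 54.6, R 38.1 → max 54.6 km
Candidate 2: residuals P 54.6, Q 92.8, R 59.3 → max 92.8 km
Candidate 3: residuals P 0.0, Q 0.0, R 0.0 → max 0.0 km
Only Candidate 3 has all residuals ≈ 0.

Candidate 3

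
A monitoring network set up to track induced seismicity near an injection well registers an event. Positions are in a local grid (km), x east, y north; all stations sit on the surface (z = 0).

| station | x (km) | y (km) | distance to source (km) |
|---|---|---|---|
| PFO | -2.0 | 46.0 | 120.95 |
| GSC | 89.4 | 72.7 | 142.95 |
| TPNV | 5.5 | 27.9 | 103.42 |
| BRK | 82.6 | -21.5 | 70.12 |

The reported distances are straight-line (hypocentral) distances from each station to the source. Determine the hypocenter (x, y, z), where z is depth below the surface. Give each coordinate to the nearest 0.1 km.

(45.0, -53.8, 49.6)

Each station gives a sphere (x−x_i)² + (y−y_i)² + z² = d_i² (stations at z=0).
Subtracting the PFO sphere from GSC and TPNV: z² cancels, leaving linear equations in x and y:
182.8 x + 53.4 y = 5351.85
15.0 x − 36.2 y = 2621.87
Solving: x ≈ 44.989, y ≈ -53.785 km (keep extra digits for the depth step; rounded: 45.0, -53.8).
Then from the PFO sphere: z² = 120.95² − (x + 2.0)² − (y − 46.0)² with x = 44.989, y = -53.785, so z ≈ 49.638 ≈ 49.6 km.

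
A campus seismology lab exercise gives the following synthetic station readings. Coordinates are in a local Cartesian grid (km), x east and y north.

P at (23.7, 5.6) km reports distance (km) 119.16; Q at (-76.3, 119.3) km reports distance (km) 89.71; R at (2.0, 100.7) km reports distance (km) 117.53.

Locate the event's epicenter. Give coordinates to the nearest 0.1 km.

-92.7 km east, 31.1 km north

Circle about each station: (x − 23.7)² + (y − 5.6)² = 119.16²; (x + 76.3)² + (y − 119.3)² = 89.71²; (x − 2.0)² + (y − 100.7)² = 117.53².
Subtracting pairs of circle equations eliminates x²+y² and gives linear equations (the radical axes):
-200.0 x + 227.4 y = 25612.35
-43.4 x + 190.2 y = 9937.24
Solving the 2×2 system: x ≈ -92.7, y ≈ 31.1 km.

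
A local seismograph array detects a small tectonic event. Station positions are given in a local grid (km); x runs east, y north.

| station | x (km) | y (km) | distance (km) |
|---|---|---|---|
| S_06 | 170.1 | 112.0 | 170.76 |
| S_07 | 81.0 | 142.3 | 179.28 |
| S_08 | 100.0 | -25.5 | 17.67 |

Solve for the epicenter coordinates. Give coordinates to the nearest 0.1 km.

Circle about each station: (x − 170.1)² + (y − 112.0)² = 170.76²; (x − 81.0)² + (y − 142.3)² = 179.28²; (x − 100.0)² + (y + 25.5)² = 17.67².
Subtracting the S_06 equation from the S_07 and S_08 equations removes the quadratic terms:
-178.2 x + 60.6 y = -17650.06
-140.2 x − 275.0 y = -1981.01
Solving the 2×2 system: x ≈ 86.5, y ≈ -36.9 km.

(86.5, -36.9)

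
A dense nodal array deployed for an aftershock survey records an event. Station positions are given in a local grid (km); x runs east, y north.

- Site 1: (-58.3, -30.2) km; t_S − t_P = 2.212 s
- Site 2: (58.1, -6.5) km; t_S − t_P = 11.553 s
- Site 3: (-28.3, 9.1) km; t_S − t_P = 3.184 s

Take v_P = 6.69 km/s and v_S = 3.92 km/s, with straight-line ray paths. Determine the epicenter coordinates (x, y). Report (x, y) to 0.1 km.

Distance from S−P lag: d = Δt · v_P v_S / (v_P − v_S) = Δt · (6.69·3.92)/(6.69−3.92) ≈ 9.4674·Δt.
So d_Site 1 = 20.94, d_Site 2 = 109.38, d_Site 3 = 30.14 km.
Circle about each station: (x + 58.3)² + (y + 30.2)² = 20.94²; (x − 58.1)² + (y + 6.5)² = 109.38²; (x + 28.3)² + (y − 9.1)² = 30.14².
Subtracting the Site 1 equation from the Site 2 and Site 3 equations removes the quadratic terms:
232.8 x + 47.4 y = -12418.57
60.0 x + 78.6 y = -3897.17
Solving the 2×2 system: x ≈ -51.2, y ≈ -10.5 km.
Check against Site 1 (with the unrounded x, y): √((x + 58.3)²+(y + 30.2)²) = 20.95 ≈ 20.94 km. ✓

x ≈ -51.2 km, y ≈ -10.5 km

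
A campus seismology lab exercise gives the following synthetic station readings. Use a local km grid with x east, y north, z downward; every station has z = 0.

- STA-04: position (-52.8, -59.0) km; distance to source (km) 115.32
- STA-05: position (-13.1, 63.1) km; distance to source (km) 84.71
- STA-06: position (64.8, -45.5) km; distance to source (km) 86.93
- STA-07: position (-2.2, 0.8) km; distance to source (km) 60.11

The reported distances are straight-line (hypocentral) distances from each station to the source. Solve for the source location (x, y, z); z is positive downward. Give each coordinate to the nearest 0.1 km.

Each station gives a sphere (x−x_i)² + (y−y_i)² + z² = d_i² (stations at z=0).
Subtracting the STA-04 sphere from STA-05 and STA-06: z² cancels, leaving linear equations in x and y:
79.4 x + 244.2 y = 4007.30
235.2 x + 27.0 y = 5742.33
Solving: x ≈ 23.404, y ≈ 8.800 km (keep extra digits for the depth step; rounded: 23.4, 8.8).
Then from the STA-04 sphere: z² = 115.32² − (x + 52.8)² − (y + 59.0)² with x = 23.404, y = 8.800, so z ≈ 53.803 ≈ 53.8 km.
Check against STA-07 (with the unrounded solution): distance 60.12 ≈ 60.11 km. ✓

(23.4, 8.8, 53.8)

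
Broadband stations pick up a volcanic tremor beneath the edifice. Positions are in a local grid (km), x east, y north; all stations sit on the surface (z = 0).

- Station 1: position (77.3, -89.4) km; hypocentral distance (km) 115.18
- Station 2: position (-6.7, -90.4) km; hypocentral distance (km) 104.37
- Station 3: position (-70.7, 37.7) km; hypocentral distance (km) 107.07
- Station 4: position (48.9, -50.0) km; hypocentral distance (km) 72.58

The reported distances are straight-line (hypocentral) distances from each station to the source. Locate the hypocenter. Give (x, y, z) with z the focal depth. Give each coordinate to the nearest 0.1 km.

x ≈ 20.1 km, y ≈ 0.8 km, depth ≈ 43.1 km

Each station gives a sphere (x−x_i)² + (y−y_i)² + z² = d_i² (stations at z=0).
Subtracting the Station 1 sphere from Station 2 and Station 3: z² cancels, leaving linear equations in x and y:
-168.0 x − 2.0 y = -3377.26
-296.0 x + 254.2 y = -5745.42
Solving: x ≈ 20.093, y ≈ 0.795 km (keep extra digits for the depth step; rounded: 20.1, 0.8).
Then from the Station 1 sphere: z² = 115.18² − (x − 77.3)² − (y + 89.4)² with x = 20.093, y = 0.795, so z ≈ 43.112 ≈ 43.1 km.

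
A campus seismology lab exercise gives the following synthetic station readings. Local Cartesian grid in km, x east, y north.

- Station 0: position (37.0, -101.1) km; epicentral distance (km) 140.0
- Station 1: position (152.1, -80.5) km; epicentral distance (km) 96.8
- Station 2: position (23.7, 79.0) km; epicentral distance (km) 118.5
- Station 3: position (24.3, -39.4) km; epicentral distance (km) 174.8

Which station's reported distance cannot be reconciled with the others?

Station 3

Solve using three stations at a time. Using Station 0, Station 1, Station 2 (subtract circle equations pairwise → linear system) gives (x, y) ≈ (120.8, 11.1).
Distances from that point to each station vs reported:
  Station 0: calculated 140.0 vs reported 140.0 → residual 0.0 km
  Station 1: calculated 96.8 vs reported 96.8 → residual 0.0 km
  Station 2: calculated 118.5 vs reported 118.5 → residual 0.0 km
  Station 3: calculated 108.9 vs reported 174.8 → residual 65.9 km
Station 0, Station 1, Station 2 are mutually consistent (residuals ≈ 0); Station 3 is off by 65.9 km.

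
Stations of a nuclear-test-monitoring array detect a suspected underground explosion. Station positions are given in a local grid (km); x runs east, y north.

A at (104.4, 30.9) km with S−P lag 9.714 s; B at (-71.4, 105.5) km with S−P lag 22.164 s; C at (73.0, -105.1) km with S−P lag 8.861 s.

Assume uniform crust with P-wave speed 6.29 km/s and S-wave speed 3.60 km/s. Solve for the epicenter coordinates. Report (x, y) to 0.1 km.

Distance from S−P lag: d = Δt · v_P v_S / (v_P − v_S) = Δt · (6.29·3.60)/(6.29−3.60) ≈ 8.4178·Δt.
So d_A = 81.77, d_B = 186.57, d_C = 74.59 km.
Circle about each station: (x − 104.4)² + (y − 30.9)² = 81.77²; (x + 71.4)² + (y − 105.5)² = 186.57²; (x − 73.0)² + (y + 105.1)² = 74.59².
Subtracting pairs of circle equations eliminates x²+y² and gives linear equations (the radical axes):
-351.6 x + 149.2 y = -23747.99
-62.8 x − 272.0 y = 5643.50
Solving the 2×2 system: x ≈ 53.5, y ≈ -33.1 km.

x ≈ 53.5 km, y ≈ -33.1 km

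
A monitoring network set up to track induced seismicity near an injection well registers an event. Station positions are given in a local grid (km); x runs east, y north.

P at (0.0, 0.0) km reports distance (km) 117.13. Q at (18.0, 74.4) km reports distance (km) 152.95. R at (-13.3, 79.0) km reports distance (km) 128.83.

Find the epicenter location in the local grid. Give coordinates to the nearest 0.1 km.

Circle about each station: x² + y² = 117.13²; (x − 18.0)² + (y − 74.4)² = 152.95²; (x + 13.3)² + (y − 79.0)² = 128.83².
Subtracting pairs of circle equations eliminates x²+y² and gives linear equations (the radical axes):
36.0 x + 148.8 y = -3814.91
-26.6 x + 158.0 y = 3540.16
Solving the 2×2 system: x ≈ -117.1, y ≈ 2.7 km.

x ≈ -117.1 km, y ≈ 2.7 km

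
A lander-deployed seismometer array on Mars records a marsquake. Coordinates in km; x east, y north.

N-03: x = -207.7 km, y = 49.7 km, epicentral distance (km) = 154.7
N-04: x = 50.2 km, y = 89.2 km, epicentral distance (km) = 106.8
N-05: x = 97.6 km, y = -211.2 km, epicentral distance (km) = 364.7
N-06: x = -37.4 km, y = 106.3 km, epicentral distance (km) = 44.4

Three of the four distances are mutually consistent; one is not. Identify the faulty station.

N-05

Solve using three stations at a time. Using N-03, N-04, N-06 (subtract circle equations pairwise → linear system) gives (x, y) ≈ (-53.8, 65.2).
Distances from that point to each station vs reported:
  N-03: calculated 154.7 vs reported 154.7 → residual 0.0 km
  N-04: calculated 106.7 vs reported 106.8 → residual 0.1 km
  N-05: calculated 315.1 vs reported 364.7 → residual 49.6 km
  N-06: calculated 44.3 vs reported 44.4 → residual 0.1 km
N-03, N-04, N-06 are mutually consistent (residuals ≈ 0); N-05 is off by 49.6 km.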